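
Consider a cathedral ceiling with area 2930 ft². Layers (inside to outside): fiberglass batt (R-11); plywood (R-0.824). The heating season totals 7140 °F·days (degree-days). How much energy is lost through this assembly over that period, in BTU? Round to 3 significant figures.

42500000 BTU

R_total = 11 + 0.824 = 11.82 ft²·°F·h/BTU
E = A × HDD × 24 / R = 2930 × 7140 × 24 / 11.82 = 42460000 BTU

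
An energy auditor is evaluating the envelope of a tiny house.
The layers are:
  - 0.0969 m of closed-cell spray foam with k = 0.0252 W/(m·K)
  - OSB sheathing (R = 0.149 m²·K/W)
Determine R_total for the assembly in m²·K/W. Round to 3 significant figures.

0.0969/0.0252 = 3.845
R_total = 3.845 + 0.149 = 3.994 m²·K/W

3.99 m²·K/W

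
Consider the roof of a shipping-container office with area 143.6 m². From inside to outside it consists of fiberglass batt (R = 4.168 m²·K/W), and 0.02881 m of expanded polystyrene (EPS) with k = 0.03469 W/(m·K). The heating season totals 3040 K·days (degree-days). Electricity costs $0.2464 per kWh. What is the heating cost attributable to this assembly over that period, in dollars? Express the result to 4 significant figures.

0.02881/0.03469 = 0.8305
R_total = 4.168 + 0.8305 = 4.9985 m²·K/W
E = A × HDD × 24 / R / 1000 = 143.6 × 3040 × 24 / 4.9985 / 1000 = 2096 kWh
Cost = 2096 × 0.2464 = $516.46

516.5 dollars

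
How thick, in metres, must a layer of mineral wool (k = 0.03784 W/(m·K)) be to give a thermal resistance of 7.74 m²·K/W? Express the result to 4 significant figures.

0.2929 m

L = R·k = 7.74 × 0.03784 = 0.29288 m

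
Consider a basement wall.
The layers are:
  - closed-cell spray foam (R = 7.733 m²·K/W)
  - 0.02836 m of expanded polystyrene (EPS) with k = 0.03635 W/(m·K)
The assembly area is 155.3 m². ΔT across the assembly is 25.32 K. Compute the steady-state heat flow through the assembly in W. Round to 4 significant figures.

461.9 W

0.02836/0.03635 = 0.78019
R_total = 7.733 + 0.78019 = 8.5132 m²·K/W
Q = A·ΔT/R = 155.3 × 25.32 / 8.5132 = 461.89 W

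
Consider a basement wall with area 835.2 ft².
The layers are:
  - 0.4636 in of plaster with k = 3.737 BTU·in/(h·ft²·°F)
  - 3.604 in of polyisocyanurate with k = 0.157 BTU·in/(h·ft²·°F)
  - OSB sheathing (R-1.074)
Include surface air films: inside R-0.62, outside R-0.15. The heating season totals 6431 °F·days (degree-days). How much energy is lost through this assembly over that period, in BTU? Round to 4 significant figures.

0.4636/3.737 = 0.12406
3.604/0.157 = 22.955
R_total = 0.62 + 0.12406 + 22.955 + 1.074 + 0.15 = 24.923 ft²·°F·h/BTU
E = A × HDD × 24 / R = 835.2 × 6431 × 24 / 24.923 = 5172200 BTU

5172000 BTU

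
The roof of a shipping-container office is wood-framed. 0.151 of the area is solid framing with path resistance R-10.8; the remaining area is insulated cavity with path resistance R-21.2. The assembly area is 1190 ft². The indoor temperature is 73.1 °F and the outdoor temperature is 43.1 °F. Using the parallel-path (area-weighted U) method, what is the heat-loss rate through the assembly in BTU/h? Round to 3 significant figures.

U_eff = 0.849/21.2 + 0.151/10.8 = 0.04005 + 0.01398 = 0.05403
R_eff = 1/U_eff = 18.51 ft²·°F·h/BTU
Q = 1190 × (73.1 − 43.1) / 18.51 = 1929 BTU/h

1930 BTU/h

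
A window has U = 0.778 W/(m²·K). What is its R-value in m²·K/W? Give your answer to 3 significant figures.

1.29 m²·K/W

R = 1/U = 1/0.778 = 1.285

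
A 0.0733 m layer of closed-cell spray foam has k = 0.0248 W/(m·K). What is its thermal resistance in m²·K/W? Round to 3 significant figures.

R = L/k = 0.0733/0.0248 = 2.956 m²·K/W

2.96 m²·K/W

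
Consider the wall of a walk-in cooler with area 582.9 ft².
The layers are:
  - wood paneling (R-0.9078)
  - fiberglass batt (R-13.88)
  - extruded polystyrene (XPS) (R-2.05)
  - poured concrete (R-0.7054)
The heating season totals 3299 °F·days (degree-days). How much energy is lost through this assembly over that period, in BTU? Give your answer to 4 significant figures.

2631000 BTU

R_total = 0.9078 + 13.88 + 2.05 + 0.7054 = 17.543 ft²·°F·h/BTU
E = A × HDD × 24 / R = 582.9 × 3299 × 24 / 17.543 = 2630700 BTU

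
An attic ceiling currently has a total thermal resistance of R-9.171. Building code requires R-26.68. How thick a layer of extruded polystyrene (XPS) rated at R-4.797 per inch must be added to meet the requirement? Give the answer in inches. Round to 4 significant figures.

ΔR = 26.68 − 9.171 = 17.509 ft²·°F·h/BTU
L = ΔR / (R/in) = 17.509/4.797 = 3.65 in

3.650 in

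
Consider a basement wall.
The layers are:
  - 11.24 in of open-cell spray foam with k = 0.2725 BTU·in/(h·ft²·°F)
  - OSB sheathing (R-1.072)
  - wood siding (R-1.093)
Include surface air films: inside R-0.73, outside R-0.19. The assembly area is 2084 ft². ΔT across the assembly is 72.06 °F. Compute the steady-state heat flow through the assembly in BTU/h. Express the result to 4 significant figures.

3387 BTU/h

11.24/0.2725 = 41.248
R_total = 0.73 + 41.248 + 1.072 + 1.093 + 0.19 = 44.333 ft²·°F·h/BTU
Q = A·ΔT/R = 2084 × 72.06 / 44.333 = 3387.4 BTU/h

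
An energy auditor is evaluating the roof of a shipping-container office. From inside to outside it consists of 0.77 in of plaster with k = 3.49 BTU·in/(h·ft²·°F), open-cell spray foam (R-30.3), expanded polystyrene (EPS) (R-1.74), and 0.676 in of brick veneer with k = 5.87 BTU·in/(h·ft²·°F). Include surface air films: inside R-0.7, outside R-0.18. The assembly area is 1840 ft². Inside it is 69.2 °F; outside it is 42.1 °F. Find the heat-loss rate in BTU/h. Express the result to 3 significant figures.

0.77/3.49 = 0.2206
0.676/5.87 = 0.1152
R_total = 0.7 + 0.2206 + 30.3 + 1.74 + 0.1152 + 0.18 = 33.26 ft²·°F·h/BTU
Q = A·ΔT/R = 1840 × (69.2 − 42.1) / 33.26 = 1499 BTU/h

1500 BTU/h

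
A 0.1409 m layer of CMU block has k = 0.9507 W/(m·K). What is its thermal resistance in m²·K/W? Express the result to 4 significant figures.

0.1482 m²·K/W

R = L/k = 0.1409/0.9507 = 0.14821 m²·K/W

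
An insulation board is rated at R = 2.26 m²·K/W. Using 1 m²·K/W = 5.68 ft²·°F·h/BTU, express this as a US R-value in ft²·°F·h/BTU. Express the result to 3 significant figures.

12.8 ft²·°F·h/BTU

R_US = 2.26 × 5.68 = 12.84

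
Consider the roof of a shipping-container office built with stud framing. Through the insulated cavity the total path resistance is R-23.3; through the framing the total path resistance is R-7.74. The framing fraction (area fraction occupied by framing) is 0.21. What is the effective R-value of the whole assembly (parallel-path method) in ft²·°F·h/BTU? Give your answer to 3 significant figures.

U_eff = 0.79/23.3 + 0.21/7.74 = 0.03391 + 0.02713 = 0.06104
R_eff = 1/U_eff = 16.38 ft²·°F·h/BTU

16.4 ft²·°F·h/BTU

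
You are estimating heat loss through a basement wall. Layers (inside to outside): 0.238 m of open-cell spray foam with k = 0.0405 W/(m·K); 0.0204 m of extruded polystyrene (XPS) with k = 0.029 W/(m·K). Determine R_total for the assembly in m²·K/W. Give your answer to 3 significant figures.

6.58 m²·K/W

0.238/0.0405 = 5.877
0.0204/0.029 = 0.7034
R_total = 5.877 + 0.7034 = 6.58 m²·K/W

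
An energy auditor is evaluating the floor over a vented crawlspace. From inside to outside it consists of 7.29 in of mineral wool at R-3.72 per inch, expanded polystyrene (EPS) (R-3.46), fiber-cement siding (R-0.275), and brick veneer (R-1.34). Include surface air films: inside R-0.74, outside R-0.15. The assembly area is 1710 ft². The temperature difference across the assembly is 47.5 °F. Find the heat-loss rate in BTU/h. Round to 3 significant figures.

7.29 × 3.72 = 27.12
R_total = 0.74 + 27.12 + 3.46 + 0.275 + 1.34 + 0.15 = 33.08 ft²·°F·h/BTU
Q = A·ΔT/R = 1710 × 47.5 / 33.08 = 2455 BTU/h

2460 BTU/h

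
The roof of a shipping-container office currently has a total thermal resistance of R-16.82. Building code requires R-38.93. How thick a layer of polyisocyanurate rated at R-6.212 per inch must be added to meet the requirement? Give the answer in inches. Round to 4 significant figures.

3.559 in

ΔR = 38.93 − 16.82 = 22.11 ft²·°F·h/BTU
L = ΔR / (R/in) = 22.11/6.212 = 3.5592 in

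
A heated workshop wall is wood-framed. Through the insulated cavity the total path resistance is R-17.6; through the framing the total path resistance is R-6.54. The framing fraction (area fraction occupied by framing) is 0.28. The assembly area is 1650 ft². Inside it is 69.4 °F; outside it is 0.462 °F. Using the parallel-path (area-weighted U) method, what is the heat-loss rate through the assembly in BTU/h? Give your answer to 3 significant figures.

U_eff = 0.72/17.6 + 0.28/6.54 = 0.04091 + 0.04281 = 0.08372
R_eff = 1/U_eff = 11.94 ft²·°F·h/BTU
Q = 1650 × (69.4 − 0.462) / 11.94 = 9523 BTU/h

9520 BTU/h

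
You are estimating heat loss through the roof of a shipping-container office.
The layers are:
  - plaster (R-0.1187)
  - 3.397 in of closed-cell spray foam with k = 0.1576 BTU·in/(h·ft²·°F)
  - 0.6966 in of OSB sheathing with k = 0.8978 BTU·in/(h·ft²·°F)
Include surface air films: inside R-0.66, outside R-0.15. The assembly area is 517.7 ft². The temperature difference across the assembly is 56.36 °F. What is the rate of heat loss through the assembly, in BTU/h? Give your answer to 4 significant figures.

3.397/0.1576 = 21.555
0.6966/0.8978 = 0.7759
R_total = 0.66 + 0.1187 + 21.555 + 0.7759 + 0.15 = 23.259 ft²·°F·h/BTU
Q = A·ΔT/R = 517.7 × 56.36 / 23.259 = 1254.5 BTU/h

1254 BTU/h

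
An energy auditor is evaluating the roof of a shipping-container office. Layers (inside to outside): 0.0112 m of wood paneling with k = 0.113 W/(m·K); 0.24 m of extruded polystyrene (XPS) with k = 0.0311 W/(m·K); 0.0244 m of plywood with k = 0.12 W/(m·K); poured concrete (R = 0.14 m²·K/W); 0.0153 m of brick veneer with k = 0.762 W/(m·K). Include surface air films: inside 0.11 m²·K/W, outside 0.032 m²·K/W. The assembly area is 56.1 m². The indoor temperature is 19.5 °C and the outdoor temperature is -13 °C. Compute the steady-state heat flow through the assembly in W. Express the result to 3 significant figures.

219 W

0.0112/0.113 = 0.09912
0.24/0.0311 = 7.717
0.0244/0.12 = 0.2033
0.0153/0.762 = 0.02008
R_total = 0.11 + 0.09912 + 7.717 + 0.2033 + 0.14 + 0.02008 + 0.032 = 8.322 m²·K/W
Q = A·ΔT/R = 56.1 × (19.5 − (-13)) / 8.322 = 219.1 W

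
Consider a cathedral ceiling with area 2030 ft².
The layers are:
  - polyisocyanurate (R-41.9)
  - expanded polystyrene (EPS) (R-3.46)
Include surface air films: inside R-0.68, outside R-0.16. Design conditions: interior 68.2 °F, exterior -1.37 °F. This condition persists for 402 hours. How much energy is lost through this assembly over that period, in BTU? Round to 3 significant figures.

R_total = 0.68 + 41.9 + 3.46 + 0.16 = 46.2 ft²·°F·h/BTU
Q = 2030 × (68.2 − (-1.37)) / 46.2 = 3057 BTU/h
E = 3057 × 402 = 1229000 BTU

1230000 BTU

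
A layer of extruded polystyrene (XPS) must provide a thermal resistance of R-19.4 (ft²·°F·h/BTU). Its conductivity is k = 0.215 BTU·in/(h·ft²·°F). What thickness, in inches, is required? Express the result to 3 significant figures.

L = R × k = 19.4 × 0.215 = 4.171 in

4.17 in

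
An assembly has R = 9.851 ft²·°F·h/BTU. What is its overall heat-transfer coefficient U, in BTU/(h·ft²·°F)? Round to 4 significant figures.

U = 1/R = 1/9.851 = 0.10151

0.1015 BTU/(h·ft²·°F)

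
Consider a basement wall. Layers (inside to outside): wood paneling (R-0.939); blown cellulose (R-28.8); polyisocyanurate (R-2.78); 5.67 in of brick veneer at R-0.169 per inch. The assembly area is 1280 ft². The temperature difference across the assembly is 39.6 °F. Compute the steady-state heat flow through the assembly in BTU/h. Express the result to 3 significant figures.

5.67 × 0.169 = 0.9582
R_total = 0.939 + 28.8 + 2.78 + 0.9582 = 33.48 ft²·°F·h/BTU
Q = A·ΔT/R = 1280 × 39.6 / 33.48 = 1514 BTU/h

1510 BTU/h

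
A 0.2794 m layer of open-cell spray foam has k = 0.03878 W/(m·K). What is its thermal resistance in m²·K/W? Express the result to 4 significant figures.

R = L/k = 0.2794/0.03878 = 7.2047 m²·K/W

7.205 m²·K/W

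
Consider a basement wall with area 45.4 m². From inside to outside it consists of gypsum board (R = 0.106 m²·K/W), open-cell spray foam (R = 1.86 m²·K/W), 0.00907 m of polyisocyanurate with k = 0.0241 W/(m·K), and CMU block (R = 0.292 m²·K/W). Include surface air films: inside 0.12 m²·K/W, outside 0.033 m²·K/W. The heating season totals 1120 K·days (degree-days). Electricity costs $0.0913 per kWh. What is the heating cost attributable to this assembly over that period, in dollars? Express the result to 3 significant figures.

40.0 dollars

0.00907/0.0241 = 0.3763
R_total = 0.12 + 0.106 + 1.86 + 0.3763 + 0.292 + 0.033 = 2.787 m²·K/W
E = A × HDD × 24 / R / 1000 = 45.4 × 1120 × 24 / 2.787 / 1000 = 437.8 kWh
Cost = 437.8 × 0.0913 = $39.97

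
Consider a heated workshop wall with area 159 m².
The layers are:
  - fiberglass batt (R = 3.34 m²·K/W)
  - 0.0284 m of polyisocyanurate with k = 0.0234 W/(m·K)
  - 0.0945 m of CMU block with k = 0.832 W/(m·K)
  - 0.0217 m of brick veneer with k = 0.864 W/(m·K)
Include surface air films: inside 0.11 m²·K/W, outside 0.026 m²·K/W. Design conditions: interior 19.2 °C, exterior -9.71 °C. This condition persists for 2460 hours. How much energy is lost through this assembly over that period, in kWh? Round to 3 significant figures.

0.0284/0.0234 = 1.214
0.0945/0.832 = 0.1136
0.0217/0.864 = 0.02512
R_total = 0.11 + 3.34 + 1.214 + 0.1136 + 0.02512 + 0.026 = 4.828 m²·K/W
Q = 159 × (19.2 − (-9.71)) / 4.828 = 952 W
E = 952 W × 2460 h / 1000 = 2342 kWh

2340 kWh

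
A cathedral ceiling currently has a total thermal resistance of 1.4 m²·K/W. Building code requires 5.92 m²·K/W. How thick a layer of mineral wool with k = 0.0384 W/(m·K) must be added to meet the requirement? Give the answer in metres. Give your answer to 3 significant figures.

0.174 m

ΔR = 5.92 − 1.4 = 4.52 m²·K/W
L = ΔR × k = 4.52 × 0.0384 = 0.1736 m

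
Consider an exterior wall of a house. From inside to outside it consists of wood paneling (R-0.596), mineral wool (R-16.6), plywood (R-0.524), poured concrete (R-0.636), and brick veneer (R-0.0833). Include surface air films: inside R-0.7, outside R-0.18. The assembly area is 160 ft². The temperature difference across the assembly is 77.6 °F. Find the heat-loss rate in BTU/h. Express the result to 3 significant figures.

643 BTU/h

R_total = 0.7 + 0.596 + 16.6 + 0.524 + 0.636 + 0.0833 + 0.18 = 19.32 ft²·°F·h/BTU
Q = A·ΔT/R = 160 × 77.6 / 19.32 = 642.7 BTU/h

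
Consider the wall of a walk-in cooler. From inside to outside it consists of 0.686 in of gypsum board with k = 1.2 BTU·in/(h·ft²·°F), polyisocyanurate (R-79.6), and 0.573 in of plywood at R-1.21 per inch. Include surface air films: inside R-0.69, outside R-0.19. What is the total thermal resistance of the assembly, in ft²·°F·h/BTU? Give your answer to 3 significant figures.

81.7 ft²·°F·h/BTU

0.686/1.2 = 0.5717
0.573 × 1.21 = 0.6933
R_total = 0.69 + 0.5717 + 79.6 + 0.6933 + 0.19 = 81.74 ft²·°F·h/BTU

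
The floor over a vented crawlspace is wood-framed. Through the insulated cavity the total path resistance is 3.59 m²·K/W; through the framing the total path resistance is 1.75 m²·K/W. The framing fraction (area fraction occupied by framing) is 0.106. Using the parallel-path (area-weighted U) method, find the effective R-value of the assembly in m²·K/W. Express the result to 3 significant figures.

U_eff = 0.894/3.59 + 0.106/1.75 = 0.249 + 0.06057 = 0.3096
R_eff = 1/U_eff = 3.23 m²·K/W

3.23 m²·K/W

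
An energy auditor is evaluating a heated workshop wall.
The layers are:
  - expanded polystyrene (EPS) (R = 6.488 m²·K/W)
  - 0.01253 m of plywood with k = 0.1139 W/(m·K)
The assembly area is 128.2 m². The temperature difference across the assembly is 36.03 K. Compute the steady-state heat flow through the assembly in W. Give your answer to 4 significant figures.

0.01253/0.1139 = 0.11001
R_total = 6.488 + 0.11001 = 6.598 m²·K/W
Q = A·ΔT/R = 128.2 × 36.03 / 6.598 = 700.07 W

700.1 W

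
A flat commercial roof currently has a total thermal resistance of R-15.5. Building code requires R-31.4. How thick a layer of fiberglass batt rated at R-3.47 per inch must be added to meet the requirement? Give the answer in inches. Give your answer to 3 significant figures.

4.58 in

ΔR = 31.4 − 15.5 = 15.9 ft²·°F·h/BTU
L = ΔR / (R/in) = 15.9/3.47 = 4.582 in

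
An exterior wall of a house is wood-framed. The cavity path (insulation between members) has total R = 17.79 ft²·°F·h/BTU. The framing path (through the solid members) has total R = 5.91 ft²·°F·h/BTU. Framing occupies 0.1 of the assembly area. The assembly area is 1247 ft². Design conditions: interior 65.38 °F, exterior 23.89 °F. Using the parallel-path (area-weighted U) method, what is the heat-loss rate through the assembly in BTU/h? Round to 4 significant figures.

3493 BTU/h

U_eff = 0.9/17.79 + 0.1/5.91 = 0.05059 + 0.01692 = 0.067511
R_eff = 1/U_eff = 14.812 ft²·°F·h/BTU
Q = 1247 × (65.38 − 23.89) / 14.812 = 3492.9 BTU/h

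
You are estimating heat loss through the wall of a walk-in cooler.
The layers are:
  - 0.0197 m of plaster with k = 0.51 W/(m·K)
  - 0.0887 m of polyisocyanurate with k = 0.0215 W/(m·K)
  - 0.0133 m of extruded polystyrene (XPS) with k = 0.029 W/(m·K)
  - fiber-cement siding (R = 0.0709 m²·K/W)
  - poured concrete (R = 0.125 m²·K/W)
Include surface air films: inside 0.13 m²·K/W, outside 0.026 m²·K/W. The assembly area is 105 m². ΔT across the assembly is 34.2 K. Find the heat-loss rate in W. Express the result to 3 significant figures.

0.0197/0.51 = 0.03863
0.0887/0.0215 = 4.126
0.0133/0.029 = 0.4586
R_total = 0.13 + 0.03863 + 4.126 + 0.4586 + 0.0709 + 0.125 + 0.026 = 4.975 m²·K/W
Q = A·ΔT/R = 105 × 34.2 / 4.975 = 721.8 W

722 W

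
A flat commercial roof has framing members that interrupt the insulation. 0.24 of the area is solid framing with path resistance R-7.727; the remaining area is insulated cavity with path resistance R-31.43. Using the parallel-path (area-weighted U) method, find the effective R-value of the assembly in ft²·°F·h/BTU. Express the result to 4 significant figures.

18.10 ft²·°F·h/BTU

U_eff = 0.76/31.43 + 0.24/7.727 = 0.024181 + 0.03106 = 0.055241
R_eff = 1/U_eff = 18.103 ft²·°F·h/BTU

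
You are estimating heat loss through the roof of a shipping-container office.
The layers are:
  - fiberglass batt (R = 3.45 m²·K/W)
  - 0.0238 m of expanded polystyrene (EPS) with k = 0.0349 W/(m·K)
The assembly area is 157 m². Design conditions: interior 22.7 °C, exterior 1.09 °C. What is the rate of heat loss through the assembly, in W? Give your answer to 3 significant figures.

821 W

0.0238/0.0349 = 0.6819
R_total = 3.45 + 0.6819 = 4.132 m²·K/W
Q = A·ΔT/R = 157 × (22.7 − 1.09) / 4.132 = 821.1 W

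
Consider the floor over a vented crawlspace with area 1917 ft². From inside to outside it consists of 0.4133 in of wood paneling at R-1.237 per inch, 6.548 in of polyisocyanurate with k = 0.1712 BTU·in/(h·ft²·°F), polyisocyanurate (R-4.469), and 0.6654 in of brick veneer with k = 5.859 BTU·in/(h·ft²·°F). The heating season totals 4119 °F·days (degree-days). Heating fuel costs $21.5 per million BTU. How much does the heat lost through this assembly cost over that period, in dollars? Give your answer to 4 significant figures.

94.01 dollars

0.4133 × 1.237 = 0.51125
6.548/0.1712 = 38.248
0.6654/5.859 = 0.11357
R_total = 0.51125 + 38.248 + 4.469 + 0.11357 = 43.341 ft²·°F·h/BTU
E = A × HDD × 24 / R = 1917 × 4119 × 24 / 43.341 = 4372400 BTU
Cost = 4372400/10⁶ × 21.5 = $94.007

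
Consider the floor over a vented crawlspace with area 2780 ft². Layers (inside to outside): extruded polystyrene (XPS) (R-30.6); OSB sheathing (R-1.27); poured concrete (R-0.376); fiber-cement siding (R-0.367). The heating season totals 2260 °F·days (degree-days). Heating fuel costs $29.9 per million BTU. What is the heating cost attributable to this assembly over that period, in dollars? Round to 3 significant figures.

138 dollars

R_total = 30.6 + 1.27 + 0.376 + 0.367 = 32.61 ft²·°F·h/BTU
E = A × HDD × 24 / R = 2780 × 2260 × 24 / 32.61 = 4624000 BTU
Cost = 4624000/10⁶ × 29.9 = $138.2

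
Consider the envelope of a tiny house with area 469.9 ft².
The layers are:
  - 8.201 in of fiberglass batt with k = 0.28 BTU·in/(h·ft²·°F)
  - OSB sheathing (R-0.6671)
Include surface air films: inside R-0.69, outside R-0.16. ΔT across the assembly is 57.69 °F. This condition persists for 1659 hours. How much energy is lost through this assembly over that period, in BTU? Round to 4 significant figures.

8.201/0.28 = 29.289
R_total = 0.69 + 29.289 + 0.6671 + 0.16 = 30.806 ft²·°F·h/BTU
Q = 469.9 × 57.69 / 30.806 = 879.96 BTU/h
E = 879.96 × 1659 = 1459900 BTU

1460000 BTU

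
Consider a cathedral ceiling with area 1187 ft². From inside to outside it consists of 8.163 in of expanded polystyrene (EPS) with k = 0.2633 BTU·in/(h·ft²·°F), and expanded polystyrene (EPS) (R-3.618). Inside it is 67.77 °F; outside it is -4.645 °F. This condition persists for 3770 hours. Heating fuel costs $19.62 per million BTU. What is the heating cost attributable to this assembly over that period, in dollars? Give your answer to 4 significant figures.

183.6 dollars

8.163/0.2633 = 31.003
R_total = 31.003 + 3.618 = 34.621 ft²·°F·h/BTU
Q = 1187 × (67.77 − (-4.645)) / 34.621 = 2482.8 BTU/h
E = 2482.8 × 3770 = 9360200 BTU
Cost = 9360200/10⁶ × 19.62 = $183.65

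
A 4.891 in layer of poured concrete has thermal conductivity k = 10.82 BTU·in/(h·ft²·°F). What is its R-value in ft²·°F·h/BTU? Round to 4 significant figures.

R = L/k = 4.891/10.82 = 0.45203 ft²·°F·h/BTU

0.4520 ft²·°F·h/BTU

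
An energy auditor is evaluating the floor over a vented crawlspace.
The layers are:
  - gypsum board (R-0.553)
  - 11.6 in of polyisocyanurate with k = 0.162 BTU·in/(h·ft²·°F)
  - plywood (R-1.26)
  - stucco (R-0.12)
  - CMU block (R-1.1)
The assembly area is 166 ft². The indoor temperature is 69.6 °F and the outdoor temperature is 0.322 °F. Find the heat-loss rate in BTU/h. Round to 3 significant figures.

11.6/0.162 = 71.6
R_total = 0.553 + 71.6 + 1.26 + 0.12 + 1.1 = 74.64 ft²·°F·h/BTU
Q = A·ΔT/R = 166 × (69.6 − 0.322) / 74.64 = 154.1 BTU/h

154 BTU/h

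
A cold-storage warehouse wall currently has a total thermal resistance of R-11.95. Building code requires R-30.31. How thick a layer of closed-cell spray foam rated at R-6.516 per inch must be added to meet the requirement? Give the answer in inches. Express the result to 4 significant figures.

ΔR = 30.31 − 11.95 = 18.36 ft²·°F·h/BTU
L = ΔR / (R/in) = 18.36/6.516 = 2.8177 in

2.818 in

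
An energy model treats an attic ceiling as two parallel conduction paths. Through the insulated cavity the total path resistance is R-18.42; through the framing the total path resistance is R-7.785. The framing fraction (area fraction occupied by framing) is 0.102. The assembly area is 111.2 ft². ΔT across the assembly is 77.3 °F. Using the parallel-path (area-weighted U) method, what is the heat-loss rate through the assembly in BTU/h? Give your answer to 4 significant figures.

531.7 BTU/h

U_eff = 0.898/18.42 + 0.102/7.785 = 0.048751 + 0.013102 = 0.061853
R_eff = 1/U_eff = 16.167 ft²·°F·h/BTU
Q = 111.2 × 77.3 / 16.167 = 531.68 BTU/h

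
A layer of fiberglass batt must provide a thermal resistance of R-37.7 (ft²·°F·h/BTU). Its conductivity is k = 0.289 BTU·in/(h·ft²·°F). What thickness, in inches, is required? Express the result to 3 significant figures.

L = R × k = 37.7 × 0.289 = 10.9 in

10.9 in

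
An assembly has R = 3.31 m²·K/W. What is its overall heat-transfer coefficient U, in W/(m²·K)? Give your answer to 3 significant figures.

U = 1/R = 1/3.31 = 0.3021

0.302 W/(m²·K)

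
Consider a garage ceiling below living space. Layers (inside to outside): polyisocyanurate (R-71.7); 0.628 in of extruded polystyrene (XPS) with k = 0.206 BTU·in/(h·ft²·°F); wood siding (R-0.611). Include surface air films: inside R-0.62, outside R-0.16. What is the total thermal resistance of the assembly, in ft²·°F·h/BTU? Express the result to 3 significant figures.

76.1 ft²·°F·h/BTU

0.628/0.206 = 3.049
R_total = 0.62 + 71.7 + 3.049 + 0.611 + 0.16 = 76.14 ft²·°F·h/BTU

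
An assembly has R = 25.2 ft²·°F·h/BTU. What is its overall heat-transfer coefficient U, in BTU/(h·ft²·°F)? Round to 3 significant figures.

U = 1/R = 1/25.2 = 0.03968

0.0397 BTU/(h·ft²·°F)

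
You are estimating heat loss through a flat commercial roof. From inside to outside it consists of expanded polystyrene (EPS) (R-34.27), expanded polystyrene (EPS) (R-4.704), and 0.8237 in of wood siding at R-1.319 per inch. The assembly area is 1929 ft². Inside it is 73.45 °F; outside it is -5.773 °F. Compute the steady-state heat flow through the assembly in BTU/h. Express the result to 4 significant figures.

3815 BTU/h

0.8237 × 1.319 = 1.0865
R_total = 34.27 + 4.704 + 1.0865 = 40.06 ft²·°F·h/BTU
Q = A·ΔT/R = 1929 × (73.45 − (-5.773)) / 40.06 = 3814.8 BTU/h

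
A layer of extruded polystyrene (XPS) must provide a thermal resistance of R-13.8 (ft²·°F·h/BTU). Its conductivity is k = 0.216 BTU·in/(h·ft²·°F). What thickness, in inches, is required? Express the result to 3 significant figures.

2.98 in

L = R × k = 13.8 × 0.216 = 2.981 in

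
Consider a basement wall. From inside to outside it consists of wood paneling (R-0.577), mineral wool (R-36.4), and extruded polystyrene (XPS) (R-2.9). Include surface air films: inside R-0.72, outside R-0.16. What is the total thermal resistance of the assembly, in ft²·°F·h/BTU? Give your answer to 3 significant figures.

40.8 ft²·°F·h/BTU

R_total = 0.72 + 0.577 + 36.4 + 2.9 + 0.16 = 40.76 ft²·°F·h/BTU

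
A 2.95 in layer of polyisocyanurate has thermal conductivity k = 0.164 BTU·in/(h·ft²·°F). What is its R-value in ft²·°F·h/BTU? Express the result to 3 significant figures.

18.0 ft²·°F·h/BTU

R = L/k = 2.95/0.164 = 17.99 ft²·°F·h/BTU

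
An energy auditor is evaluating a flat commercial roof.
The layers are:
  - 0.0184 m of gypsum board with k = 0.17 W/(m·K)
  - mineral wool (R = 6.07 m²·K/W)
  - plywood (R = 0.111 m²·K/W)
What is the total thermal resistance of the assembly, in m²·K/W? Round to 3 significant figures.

0.0184/0.17 = 0.1082
R_total = 0.1082 + 6.07 + 0.111 = 6.289 m²·K/W

6.29 m²·K/W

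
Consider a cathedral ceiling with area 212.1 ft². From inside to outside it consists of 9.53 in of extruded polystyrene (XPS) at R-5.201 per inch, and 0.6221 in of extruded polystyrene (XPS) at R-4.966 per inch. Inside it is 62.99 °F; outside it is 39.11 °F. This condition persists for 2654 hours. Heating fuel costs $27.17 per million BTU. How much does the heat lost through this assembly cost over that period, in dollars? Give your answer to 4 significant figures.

9.53 × 5.201 = 49.566
0.6221 × 4.966 = 3.0893
R_total = 49.566 + 3.0893 = 52.655 ft²·°F·h/BTU
Q = 212.1 × (62.99 − 39.11) / 52.655 = 96.191 BTU/h
E = 96.191 × 2654 = 255290 BTU
Cost = 255290/10⁶ × 27.17 = $6.9363

6.936 dollars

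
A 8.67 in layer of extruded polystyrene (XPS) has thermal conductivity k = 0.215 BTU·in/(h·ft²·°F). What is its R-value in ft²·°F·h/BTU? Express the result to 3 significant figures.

R = L/k = 8.67/0.215 = 40.33 ft²·°F·h/BTU

40.3 ft²·°F·h/BTU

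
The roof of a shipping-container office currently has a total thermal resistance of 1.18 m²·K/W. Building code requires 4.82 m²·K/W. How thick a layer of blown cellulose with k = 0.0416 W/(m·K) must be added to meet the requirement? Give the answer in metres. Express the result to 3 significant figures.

ΔR = 4.82 − 1.18 = 3.64 m²·K/W
L = ΔR × k = 3.64 × 0.0416 = 0.1514 m

0.151 m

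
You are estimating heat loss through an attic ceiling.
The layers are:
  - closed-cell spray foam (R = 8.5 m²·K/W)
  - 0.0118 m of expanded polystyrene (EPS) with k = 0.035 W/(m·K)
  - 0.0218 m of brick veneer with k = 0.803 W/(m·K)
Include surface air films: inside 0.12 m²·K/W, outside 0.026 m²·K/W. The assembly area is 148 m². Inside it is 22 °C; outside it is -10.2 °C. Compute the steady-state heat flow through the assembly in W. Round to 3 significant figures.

529 W

0.0118/0.035 = 0.3371
0.0218/0.803 = 0.02715
R_total = 0.12 + 8.5 + 0.3371 + 0.02715 + 0.026 = 9.01 m²·K/W
Q = A·ΔT/R = 148 × (22 − (-10.2)) / 9.01 = 528.9 W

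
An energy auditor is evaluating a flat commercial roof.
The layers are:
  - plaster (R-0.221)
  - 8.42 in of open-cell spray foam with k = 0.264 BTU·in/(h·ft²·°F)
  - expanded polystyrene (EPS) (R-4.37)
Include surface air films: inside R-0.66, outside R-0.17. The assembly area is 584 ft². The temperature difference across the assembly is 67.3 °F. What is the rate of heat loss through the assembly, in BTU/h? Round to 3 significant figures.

8.42/0.264 = 31.89
R_total = 0.66 + 0.221 + 31.89 + 4.37 + 0.17 = 37.31 ft²·°F·h/BTU
Q = A·ΔT/R = 584 × 67.3 / 37.31 = 1053 BTU/h

1050 BTU/h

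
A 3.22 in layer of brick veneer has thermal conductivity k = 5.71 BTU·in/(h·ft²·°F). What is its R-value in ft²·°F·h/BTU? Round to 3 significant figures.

0.564 ft²·°F·h/BTU

R = L/k = 3.22/5.71 = 0.5639 ft²·°F·h/BTU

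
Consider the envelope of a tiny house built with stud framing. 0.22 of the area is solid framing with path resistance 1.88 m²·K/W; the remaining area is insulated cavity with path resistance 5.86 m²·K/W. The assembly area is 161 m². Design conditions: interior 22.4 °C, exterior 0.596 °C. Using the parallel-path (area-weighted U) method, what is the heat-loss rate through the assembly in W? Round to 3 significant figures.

878 W

U_eff = 0.78/5.86 + 0.22/1.88 = 0.1331 + 0.117 = 0.2501
R_eff = 1/U_eff = 3.998 m²·K/W
Q = 161 × (22.4 − 0.596) / 3.998 = 878.1 W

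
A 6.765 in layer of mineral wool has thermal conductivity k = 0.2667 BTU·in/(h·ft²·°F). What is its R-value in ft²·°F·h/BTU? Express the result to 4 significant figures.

25.37 ft²·°F·h/BTU

R = L/k = 6.765/0.2667 = 25.366 ft²·°F·h/BTU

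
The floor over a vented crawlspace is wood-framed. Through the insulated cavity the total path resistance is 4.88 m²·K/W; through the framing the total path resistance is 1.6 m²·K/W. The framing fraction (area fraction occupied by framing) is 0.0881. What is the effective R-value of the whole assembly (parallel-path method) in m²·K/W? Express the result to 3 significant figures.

U_eff = 0.9119/4.88 + 0.0881/1.6 = 0.1869 + 0.05506 = 0.2419
R_eff = 1/U_eff = 4.133 m²·K/W

4.13 m²·K/W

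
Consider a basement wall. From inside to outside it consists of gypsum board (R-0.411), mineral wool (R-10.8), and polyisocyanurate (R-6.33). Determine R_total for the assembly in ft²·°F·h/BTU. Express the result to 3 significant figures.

17.5 ft²·°F·h/BTU

R_total = 0.411 + 10.8 + 6.33 = 17.54 ft²·°F·h/BTU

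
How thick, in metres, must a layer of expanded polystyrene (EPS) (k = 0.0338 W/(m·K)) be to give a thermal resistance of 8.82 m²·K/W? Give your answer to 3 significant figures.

L = R·k = 8.82 × 0.0338 = 0.2981 m

0.298 m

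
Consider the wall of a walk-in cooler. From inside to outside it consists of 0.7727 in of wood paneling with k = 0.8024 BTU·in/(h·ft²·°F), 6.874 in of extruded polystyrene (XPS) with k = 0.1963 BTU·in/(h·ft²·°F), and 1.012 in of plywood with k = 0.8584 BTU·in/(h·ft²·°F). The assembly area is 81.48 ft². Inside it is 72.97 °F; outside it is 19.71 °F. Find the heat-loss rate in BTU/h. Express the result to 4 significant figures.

0.7727/0.8024 = 0.96299
6.874/0.1963 = 35.018
1.012/0.8584 = 1.1789
R_total = 0.96299 + 35.018 + 1.1789 = 37.16 ft²·°F·h/BTU
Q = A·ΔT/R = 81.48 × (72.97 − 19.71) / 37.16 = 116.78 BTU/h

116.8 BTU/h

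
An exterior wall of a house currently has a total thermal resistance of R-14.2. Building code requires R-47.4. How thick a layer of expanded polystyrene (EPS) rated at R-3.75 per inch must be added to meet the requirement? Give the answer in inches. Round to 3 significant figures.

8.85 in

ΔR = 47.4 − 14.2 = 33.2 ft²·°F·h/BTU
L = ΔR / (R/in) = 33.2/3.75 = 8.853 in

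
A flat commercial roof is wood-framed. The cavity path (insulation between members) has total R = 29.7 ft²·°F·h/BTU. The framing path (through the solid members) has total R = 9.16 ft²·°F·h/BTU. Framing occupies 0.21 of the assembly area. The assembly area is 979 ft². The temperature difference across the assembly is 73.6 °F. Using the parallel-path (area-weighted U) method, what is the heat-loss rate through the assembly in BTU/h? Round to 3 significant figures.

3570 BTU/h

U_eff = 0.79/29.7 + 0.21/9.16 = 0.0266 + 0.02293 = 0.04953
R_eff = 1/U_eff = 20.19 ft²·°F·h/BTU
Q = 979 × 73.6 / 20.19 = 3569 BTU/h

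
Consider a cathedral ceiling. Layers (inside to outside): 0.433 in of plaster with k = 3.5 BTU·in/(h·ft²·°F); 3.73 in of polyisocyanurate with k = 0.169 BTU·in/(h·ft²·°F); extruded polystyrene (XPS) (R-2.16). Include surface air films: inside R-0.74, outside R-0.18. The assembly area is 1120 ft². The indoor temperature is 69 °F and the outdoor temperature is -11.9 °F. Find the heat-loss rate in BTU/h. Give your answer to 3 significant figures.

0.433/3.5 = 0.1237
3.73/0.169 = 22.07
R_total = 0.74 + 0.1237 + 22.07 + 2.16 + 0.18 = 25.27 ft²·°F·h/BTU
Q = A·ΔT/R = 1120 × (69 − (-11.9)) / 25.27 = 3585 BTU/h

3580 BTU/h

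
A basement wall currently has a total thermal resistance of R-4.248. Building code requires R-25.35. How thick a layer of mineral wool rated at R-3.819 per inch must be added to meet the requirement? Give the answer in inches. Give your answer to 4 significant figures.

5.526 in

ΔR = 25.35 − 4.248 = 21.102 ft²·°F·h/BTU
L = ΔR / (R/in) = 21.102/3.819 = 5.5255 in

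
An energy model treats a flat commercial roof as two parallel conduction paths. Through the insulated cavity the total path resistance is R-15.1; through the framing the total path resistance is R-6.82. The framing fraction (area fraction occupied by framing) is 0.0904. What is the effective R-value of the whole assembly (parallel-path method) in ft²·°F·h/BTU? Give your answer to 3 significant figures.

U_eff = 0.9096/15.1 + 0.0904/6.82 = 0.06024 + 0.01326 = 0.07349
R_eff = 1/U_eff = 13.61 ft²·°F·h/BTU

13.6 ft²·°F·h/BTU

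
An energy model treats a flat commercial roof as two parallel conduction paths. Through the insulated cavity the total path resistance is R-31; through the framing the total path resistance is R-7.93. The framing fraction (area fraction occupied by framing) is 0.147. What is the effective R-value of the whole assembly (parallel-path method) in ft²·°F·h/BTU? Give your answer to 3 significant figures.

U_eff = 0.853/31 + 0.147/7.93 = 0.02752 + 0.01854 = 0.04605
R_eff = 1/U_eff = 21.71 ft²·°F·h/BTU

21.7 ft²·°F·h/BTU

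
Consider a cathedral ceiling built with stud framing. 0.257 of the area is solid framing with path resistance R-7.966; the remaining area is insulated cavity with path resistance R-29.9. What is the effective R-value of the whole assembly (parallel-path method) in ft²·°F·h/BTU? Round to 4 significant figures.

17.51 ft²·°F·h/BTU

U_eff = 0.743/29.9 + 0.257/7.966 = 0.024849 + 0.032262 = 0.057112
R_eff = 1/U_eff = 17.51 ft²·°F·h/BTU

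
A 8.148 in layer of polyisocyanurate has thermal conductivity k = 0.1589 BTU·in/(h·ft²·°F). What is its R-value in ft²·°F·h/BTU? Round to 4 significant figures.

R = L/k = 8.148/0.1589 = 51.278 ft²·°F·h/BTU

51.28 ft²·°F·h/BTU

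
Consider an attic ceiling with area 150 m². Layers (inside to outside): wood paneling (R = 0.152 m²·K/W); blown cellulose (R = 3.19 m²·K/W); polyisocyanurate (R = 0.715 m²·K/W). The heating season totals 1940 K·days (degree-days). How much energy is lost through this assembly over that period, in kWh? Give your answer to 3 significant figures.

1720 kWh

R_total = 0.152 + 3.19 + 0.715 = 4.057 m²·K/W
E = A × HDD × 24 / R / 1000 = 150 × 1940 × 24 / 4.057 / 1000 = 1721 kWh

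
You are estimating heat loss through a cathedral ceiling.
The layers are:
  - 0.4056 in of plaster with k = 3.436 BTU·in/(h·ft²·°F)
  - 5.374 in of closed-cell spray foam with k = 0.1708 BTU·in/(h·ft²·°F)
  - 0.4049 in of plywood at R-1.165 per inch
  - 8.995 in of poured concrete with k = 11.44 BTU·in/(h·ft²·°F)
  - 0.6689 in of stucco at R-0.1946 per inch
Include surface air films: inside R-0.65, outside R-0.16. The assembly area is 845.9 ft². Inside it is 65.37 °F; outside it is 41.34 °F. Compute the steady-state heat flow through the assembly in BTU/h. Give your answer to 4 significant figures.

601.7 BTU/h

0.4056/3.436 = 0.11804
5.374/0.1708 = 31.464
0.4049 × 1.165 = 0.47171
8.995/11.44 = 0.78628
0.6689 × 0.1946 = 0.13017
R_total = 0.65 + 0.11804 + 31.464 + 0.47171 + 0.78628 + 0.13017 + 0.16 = 33.78 ft²·°F·h/BTU
Q = A·ΔT/R = 845.9 × (65.37 − 41.34) / 33.78 = 601.75 BTU/h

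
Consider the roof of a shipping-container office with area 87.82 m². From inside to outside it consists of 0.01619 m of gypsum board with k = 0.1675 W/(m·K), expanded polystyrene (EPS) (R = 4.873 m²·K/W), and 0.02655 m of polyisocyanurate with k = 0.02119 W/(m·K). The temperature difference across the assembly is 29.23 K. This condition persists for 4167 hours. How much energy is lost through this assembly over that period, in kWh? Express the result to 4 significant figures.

0.01619/0.1675 = 0.096657
0.02655/0.02119 = 1.2529
R_total = 0.096657 + 4.873 + 1.2529 = 6.2226 m²·K/W
Q = 87.82 × 29.23 / 6.2226 = 412.52 W
E = 412.52 W × 4167 h / 1000 = 1719 kWh

1719 kWh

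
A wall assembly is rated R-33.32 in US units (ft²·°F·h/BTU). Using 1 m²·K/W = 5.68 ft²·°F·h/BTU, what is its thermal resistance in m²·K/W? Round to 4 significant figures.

5.866 m²·K/W

R_SI = 33.32/5.68 = 5.8662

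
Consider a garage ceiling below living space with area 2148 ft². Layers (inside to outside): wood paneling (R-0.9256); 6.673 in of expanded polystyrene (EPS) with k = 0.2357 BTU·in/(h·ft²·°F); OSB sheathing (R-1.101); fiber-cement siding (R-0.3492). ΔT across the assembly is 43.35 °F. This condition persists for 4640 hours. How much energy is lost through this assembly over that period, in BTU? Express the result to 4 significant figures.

6.673/0.2357 = 28.311
R_total = 0.9256 + 28.311 + 1.101 + 0.3492 = 30.687 ft²·°F·h/BTU
Q = 2148 × 43.35 / 30.687 = 3034.4 BTU/h
E = 3034.4 × 4640 = 14079000 BTU

14080000 BTU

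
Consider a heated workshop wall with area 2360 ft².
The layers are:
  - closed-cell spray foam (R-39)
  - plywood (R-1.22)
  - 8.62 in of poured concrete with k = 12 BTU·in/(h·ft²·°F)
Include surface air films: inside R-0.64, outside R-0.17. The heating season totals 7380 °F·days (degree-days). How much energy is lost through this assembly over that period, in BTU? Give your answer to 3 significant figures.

10000000 BTU

8.62/12 = 0.7183
R_total = 0.64 + 39 + 1.22 + 0.7183 + 0.17 = 41.75 ft²·°F·h/BTU
E = A × HDD × 24 / R = 2360 × 7380 × 24 / 41.75 = 10010000 BTU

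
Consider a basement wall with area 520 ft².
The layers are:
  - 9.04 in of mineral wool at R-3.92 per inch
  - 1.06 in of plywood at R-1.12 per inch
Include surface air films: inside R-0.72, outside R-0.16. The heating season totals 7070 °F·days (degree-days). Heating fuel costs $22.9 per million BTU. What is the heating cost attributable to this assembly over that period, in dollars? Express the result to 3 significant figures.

9.04 × 3.92 = 35.44
1.06 × 1.12 = 1.187
R_total = 0.72 + 35.44 + 1.187 + 0.16 = 37.5 ft²·°F·h/BTU
E = A × HDD × 24 / R = 520 × 7070 × 24 / 37.5 = 2353000 BTU
Cost = 2353000/10⁶ × 22.9 = $53.88

53.9 dollars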